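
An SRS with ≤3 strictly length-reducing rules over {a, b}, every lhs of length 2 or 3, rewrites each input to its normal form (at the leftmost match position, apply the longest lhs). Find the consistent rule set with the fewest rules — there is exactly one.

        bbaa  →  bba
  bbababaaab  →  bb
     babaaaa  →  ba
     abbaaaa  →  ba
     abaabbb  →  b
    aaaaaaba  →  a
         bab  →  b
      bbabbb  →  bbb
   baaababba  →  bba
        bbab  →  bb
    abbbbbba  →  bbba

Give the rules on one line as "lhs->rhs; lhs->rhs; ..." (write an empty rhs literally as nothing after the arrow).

  | bbaa => bba
  | bbababaaab => bbabaaab => bbaaab => bbaab => bbab => bb
  | babaaaa => baaaa => baaa => baa => ba
  | abbaaaa => baaaaa => baaaa => baaa => baa => ba

aa->a; ab->; abb->ba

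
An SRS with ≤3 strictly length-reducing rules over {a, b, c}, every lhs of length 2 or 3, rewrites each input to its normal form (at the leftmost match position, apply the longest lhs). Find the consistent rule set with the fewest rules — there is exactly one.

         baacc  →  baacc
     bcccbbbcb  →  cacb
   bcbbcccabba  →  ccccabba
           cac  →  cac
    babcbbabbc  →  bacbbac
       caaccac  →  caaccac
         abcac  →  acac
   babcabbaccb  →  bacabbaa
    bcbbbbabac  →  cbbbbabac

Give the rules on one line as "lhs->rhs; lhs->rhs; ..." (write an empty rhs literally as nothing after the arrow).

bc->c; ccb->a

  | baacc
  | bcccbbbcb => cccbbbcb => cabbcb => cabcb => cacb
  | bcbbcccabba => cbbcccabba => cbcccabba => ccccabba
  | cac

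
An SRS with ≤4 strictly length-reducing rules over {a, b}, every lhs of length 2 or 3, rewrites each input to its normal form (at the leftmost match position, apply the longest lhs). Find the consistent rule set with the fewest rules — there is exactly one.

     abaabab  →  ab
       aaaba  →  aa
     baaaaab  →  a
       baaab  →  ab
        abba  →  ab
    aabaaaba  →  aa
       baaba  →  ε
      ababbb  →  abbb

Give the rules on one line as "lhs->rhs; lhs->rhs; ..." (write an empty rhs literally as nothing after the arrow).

aab->; ba->; baa->

  | abaabab => abab => ab
  | aaaba => aa
  | baaaaab => aaab => a
  | baaab => ab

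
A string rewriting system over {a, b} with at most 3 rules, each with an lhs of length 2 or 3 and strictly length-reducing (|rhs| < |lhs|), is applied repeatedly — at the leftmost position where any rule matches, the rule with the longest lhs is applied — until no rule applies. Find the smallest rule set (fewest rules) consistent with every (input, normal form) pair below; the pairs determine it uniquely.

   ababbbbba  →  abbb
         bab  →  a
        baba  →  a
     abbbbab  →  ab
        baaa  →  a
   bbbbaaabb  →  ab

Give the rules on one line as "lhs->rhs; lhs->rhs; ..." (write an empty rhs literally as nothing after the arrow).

  | ababbbbba => aaabbbba => aabbbba => abbbba => abbb
  | bab => aa => a
  | baba => aaa => aa => a
  | abbbbab => abbbaa => abba => ab

aa->a; ba->; bab->aa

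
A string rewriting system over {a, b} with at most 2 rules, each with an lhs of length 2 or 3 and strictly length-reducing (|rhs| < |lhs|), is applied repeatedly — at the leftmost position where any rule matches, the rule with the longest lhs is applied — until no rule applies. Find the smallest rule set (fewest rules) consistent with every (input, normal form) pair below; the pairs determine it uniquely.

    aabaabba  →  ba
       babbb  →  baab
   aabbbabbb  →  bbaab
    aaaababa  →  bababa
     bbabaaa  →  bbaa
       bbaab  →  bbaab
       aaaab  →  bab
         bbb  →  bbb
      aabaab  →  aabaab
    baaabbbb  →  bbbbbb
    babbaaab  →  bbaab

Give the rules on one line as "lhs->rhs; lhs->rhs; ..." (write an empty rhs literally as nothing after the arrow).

aaa->b; abb->aa

  | aabaabba => aabaaaa => aabba => aaaa => ba
  | babbb => baab
  | aabbbabbb => aaababbb => bbabbb => bbaab
  | aaaababa => bababa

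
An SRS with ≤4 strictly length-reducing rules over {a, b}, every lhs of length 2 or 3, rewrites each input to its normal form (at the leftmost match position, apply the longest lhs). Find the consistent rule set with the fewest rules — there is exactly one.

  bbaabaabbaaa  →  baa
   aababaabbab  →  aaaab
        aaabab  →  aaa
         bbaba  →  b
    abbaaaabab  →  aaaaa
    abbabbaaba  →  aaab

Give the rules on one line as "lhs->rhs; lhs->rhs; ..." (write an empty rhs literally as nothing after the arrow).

  | bbaabaabbaaa => aabaabbaaa => ababbaaa => bbbaaa => abaaa => baa
  | aababaabbab => abbaabbab => aaabbab => aaaab
  | aaabab => aabb => aaa
  | bbaba => aba => b

aba->b; bb->a; bba->a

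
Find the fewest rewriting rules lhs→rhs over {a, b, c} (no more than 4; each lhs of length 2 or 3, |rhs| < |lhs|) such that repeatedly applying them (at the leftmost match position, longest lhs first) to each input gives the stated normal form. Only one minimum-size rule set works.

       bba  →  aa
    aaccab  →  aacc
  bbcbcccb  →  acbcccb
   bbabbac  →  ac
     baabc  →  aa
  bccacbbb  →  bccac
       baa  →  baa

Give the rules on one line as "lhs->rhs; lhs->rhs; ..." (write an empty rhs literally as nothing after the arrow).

  | bba => aa
  | aaccab => aacc
  | bbcbcccb => acbcccb
  | bbabbac => aabbac => abac => ac

ab->; bac->aa; bb->a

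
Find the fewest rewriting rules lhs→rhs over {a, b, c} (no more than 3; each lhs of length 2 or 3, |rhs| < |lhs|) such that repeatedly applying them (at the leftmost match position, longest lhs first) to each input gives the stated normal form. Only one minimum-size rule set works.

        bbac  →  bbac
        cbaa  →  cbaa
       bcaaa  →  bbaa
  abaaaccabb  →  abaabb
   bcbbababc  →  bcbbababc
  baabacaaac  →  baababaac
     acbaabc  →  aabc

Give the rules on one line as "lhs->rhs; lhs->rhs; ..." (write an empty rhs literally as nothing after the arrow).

  | bbac
  | cbaa
  | bcaaa => bbaa
  | abaaaccabb => abaaacbbb => abaabb

acb->; ca->b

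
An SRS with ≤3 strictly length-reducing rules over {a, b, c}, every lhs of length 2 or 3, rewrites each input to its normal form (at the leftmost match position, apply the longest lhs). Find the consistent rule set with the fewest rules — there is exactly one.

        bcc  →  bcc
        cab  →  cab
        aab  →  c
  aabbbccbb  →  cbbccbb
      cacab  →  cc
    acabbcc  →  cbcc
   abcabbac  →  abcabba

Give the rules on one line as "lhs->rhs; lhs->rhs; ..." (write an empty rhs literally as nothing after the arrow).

aab->c; ac->a

  | bcc
  | cab
  | aab => c
  | aabbbccbb => cbbccbb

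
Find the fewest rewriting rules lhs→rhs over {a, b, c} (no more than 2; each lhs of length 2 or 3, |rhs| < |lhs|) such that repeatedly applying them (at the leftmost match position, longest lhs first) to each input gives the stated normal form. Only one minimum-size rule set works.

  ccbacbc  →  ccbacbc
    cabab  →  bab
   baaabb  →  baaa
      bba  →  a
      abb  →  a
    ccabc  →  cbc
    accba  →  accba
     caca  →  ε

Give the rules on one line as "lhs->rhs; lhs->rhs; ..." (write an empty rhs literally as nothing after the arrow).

  | ccbacbc
  | cabab => bab
  | baaabb => baaa
  | bba => a

bb->; ca->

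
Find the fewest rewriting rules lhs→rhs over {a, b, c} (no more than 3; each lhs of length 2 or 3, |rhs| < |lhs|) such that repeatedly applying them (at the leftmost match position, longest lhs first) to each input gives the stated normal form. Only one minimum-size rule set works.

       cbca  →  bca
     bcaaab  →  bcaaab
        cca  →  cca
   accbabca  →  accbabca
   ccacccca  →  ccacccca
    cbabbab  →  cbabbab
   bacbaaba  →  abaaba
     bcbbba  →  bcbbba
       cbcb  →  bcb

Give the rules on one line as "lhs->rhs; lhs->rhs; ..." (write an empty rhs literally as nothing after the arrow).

bac->a; cbc->bc

  | cbca => bca
  | bcaaab
  | cca
  | accbabca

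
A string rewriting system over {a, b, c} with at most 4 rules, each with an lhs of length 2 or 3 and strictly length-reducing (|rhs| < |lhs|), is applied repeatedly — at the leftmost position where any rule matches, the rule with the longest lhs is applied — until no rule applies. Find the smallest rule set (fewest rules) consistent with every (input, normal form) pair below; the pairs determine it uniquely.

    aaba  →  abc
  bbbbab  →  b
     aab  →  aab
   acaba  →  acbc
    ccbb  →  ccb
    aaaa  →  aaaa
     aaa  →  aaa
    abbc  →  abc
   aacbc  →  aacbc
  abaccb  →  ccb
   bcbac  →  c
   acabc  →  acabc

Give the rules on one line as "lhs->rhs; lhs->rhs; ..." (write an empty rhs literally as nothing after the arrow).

aba->bc; ba->; bb->b; bcc->c

  | aaba => abc
  | bbbbab => bbbab => bbab => bab => b
  | aab
  | acaba => acbc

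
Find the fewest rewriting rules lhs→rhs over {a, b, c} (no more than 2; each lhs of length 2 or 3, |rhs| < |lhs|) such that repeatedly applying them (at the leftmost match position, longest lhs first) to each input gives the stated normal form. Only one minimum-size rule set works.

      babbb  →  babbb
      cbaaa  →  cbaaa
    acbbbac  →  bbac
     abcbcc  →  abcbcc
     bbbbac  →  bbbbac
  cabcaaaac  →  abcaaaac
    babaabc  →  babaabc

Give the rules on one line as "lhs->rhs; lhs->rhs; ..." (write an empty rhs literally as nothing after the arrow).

  | babbb
  | cbaaa
  | acbbbac => bbac
  | abcbcc

acb->; cab->ab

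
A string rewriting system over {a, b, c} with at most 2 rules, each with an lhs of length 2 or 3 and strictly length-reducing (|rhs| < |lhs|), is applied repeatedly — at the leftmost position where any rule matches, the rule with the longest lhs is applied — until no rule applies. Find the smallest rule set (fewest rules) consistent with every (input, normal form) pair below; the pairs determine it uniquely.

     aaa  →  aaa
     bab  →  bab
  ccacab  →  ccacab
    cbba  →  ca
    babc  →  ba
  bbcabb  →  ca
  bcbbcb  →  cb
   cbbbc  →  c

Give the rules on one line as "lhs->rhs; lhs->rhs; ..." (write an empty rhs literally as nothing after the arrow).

bb->; bc->

  | aaa
  | bab
  | ccacab
  | cbba => ca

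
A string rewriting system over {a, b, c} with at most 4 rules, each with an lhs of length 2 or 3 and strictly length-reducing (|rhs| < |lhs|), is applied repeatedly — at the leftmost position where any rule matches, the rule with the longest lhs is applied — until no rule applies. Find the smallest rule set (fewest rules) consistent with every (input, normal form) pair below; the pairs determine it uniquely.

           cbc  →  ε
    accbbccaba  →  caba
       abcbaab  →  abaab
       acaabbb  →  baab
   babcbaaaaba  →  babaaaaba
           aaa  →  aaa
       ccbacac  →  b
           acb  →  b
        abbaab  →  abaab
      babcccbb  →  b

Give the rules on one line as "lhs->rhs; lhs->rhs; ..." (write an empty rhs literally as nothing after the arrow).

  | cbc => bc => ε
  | accbbccaba => bcbbccaba => bbccaba => bccaba => caba
  | abcbaab => abaab
  | acaabbb => baabbb => baabb => baab

ac->b; bb->b; bc->; cb->b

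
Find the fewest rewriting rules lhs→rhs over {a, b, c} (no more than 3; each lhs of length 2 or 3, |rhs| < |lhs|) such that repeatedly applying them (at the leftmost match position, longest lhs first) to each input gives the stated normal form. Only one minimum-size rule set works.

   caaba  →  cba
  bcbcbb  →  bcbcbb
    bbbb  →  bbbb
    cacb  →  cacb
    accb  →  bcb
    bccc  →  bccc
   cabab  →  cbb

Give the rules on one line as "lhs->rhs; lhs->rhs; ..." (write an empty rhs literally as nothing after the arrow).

  | caaba => caba => cba
  | bcbcbb
  | bbbb
  | cacb

ab->b; acc->bc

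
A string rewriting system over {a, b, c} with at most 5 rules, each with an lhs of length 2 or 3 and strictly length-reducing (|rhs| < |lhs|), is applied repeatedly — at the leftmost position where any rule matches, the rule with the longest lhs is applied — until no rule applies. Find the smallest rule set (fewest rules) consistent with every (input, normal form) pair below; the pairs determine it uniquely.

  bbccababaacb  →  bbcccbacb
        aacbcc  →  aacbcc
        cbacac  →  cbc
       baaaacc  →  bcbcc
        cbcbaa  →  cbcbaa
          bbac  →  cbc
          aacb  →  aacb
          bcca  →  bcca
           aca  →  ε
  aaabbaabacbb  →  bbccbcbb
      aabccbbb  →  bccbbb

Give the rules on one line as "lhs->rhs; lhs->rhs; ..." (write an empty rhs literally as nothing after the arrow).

  | bbccababaacb => bbccbabaacb => bbccbbaacb => bbcccbacb
  | aacbcc
  | cbacac => cbc
  | baaaacc => bbbacc => bcbcc

aaa->bb; ab->b; aca->; bba->cb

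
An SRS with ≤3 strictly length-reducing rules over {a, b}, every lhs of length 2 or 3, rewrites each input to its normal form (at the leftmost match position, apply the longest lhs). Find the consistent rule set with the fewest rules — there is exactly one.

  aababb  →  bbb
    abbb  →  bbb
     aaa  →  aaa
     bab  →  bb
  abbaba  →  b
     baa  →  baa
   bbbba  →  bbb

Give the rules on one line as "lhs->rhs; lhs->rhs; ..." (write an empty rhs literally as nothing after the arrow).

ab->b; bba->b

  | aababb => ababb => babb => bbb
  | abbb => bbb
  | aaa
  | bab => bb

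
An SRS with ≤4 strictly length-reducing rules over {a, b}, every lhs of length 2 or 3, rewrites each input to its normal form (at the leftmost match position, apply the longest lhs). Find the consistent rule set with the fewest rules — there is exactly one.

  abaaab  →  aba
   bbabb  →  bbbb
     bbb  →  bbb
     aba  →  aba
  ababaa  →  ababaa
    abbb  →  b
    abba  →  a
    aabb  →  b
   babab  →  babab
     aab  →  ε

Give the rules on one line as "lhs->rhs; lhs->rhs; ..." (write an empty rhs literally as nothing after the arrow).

  | abaaab => aba
  | bbabb => bbbb
  | bbb
  | aba

aab->; abb->; bba->bb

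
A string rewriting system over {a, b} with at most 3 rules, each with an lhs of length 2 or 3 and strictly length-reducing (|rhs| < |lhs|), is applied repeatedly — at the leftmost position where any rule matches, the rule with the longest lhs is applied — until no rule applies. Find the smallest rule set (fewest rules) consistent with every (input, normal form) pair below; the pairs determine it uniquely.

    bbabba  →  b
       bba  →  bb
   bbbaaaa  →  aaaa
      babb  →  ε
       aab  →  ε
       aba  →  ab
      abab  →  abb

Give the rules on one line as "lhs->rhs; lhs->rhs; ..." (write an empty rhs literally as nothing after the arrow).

aab->; ba->b; bbb->

  | bbabba => bbbba => ba => b
  | bba => bb
  | bbbaaaa => aaaa
  | babb => bbb => ε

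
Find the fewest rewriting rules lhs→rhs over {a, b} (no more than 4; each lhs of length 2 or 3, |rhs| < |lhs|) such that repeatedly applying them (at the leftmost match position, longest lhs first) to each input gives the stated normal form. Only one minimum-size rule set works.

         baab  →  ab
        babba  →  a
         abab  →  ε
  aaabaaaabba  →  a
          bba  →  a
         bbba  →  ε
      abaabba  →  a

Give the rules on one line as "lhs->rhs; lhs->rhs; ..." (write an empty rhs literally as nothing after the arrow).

  | baab => ab
  | babba => bba => a
  | abab => bb => ε
  | aaabaaaabba => aabaaabba => abaabba => babba => bba => a

aba->b; ba->; bb->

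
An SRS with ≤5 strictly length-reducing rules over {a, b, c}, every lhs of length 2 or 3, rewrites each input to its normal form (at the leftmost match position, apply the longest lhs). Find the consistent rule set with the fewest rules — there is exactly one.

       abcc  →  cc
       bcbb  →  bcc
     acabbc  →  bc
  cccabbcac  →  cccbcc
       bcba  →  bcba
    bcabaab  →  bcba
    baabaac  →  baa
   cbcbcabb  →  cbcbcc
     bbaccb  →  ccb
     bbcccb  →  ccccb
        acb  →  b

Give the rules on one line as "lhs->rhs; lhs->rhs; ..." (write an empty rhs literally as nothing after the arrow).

ab->; ac->; bb->c; bca->bc

  | abcc => cc
  | bcbb => bcc
  | acabbc => abbc => bc
  | cccabbcac => cccbcac => cccbcc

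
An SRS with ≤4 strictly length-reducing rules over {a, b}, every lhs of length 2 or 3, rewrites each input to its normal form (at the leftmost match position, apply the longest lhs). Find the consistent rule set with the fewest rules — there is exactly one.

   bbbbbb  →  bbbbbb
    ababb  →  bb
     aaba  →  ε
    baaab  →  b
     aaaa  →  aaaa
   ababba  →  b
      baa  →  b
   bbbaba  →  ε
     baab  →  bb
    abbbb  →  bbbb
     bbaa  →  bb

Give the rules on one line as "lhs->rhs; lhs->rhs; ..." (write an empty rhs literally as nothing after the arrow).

  | bbbbbb
  | ababb => babb => abb => bb
  | aaba => aba => ba => ε
  | baaab => bab => ab => b

ab->b; ba->; baa->b; bab->ab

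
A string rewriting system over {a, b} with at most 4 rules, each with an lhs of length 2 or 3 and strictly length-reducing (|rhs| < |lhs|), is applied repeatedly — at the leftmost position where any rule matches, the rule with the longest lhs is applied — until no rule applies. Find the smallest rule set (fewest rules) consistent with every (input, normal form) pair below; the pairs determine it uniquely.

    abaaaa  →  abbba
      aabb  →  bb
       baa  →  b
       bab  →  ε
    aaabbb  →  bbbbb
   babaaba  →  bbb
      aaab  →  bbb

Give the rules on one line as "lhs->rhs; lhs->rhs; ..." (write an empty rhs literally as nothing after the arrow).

  | abaaaa => abbba
  | aabb => bb
  | baa => b
  | bab => aa => ε

aa->; aaa->bb; bab->aa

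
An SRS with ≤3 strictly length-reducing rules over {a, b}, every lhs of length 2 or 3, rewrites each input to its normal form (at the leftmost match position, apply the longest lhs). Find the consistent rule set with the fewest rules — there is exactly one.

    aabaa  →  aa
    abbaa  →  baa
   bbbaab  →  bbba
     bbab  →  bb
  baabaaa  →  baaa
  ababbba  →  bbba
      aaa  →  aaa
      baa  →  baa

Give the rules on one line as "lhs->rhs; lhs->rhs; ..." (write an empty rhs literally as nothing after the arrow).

  | aabaa => aa
  | abbaa => baa
  | bbbaab => bbba
  | bbab => bb

ab->; aba->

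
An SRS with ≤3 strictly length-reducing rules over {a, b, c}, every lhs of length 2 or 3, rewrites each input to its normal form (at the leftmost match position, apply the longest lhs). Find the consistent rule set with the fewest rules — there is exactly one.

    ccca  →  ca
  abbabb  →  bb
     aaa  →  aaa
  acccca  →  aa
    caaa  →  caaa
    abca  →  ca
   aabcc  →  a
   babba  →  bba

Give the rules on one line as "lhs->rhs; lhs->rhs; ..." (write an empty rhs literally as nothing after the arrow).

ab->; cc->

  | ccca => ca
  | abbabb => babb => bb
  | aaa
  | acccca => acca => aa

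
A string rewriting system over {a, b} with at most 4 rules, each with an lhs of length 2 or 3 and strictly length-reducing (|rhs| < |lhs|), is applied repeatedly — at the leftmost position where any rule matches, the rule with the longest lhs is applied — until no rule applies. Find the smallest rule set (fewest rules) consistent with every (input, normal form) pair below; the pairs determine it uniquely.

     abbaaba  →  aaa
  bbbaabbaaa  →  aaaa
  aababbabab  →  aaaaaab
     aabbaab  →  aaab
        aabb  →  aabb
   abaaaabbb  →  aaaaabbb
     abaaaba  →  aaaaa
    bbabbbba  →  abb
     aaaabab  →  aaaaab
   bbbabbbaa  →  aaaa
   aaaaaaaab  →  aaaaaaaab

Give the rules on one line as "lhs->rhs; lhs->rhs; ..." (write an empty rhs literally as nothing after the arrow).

  | abbaaba => ababa => aaba => aaa
  | bbbaabbaaa => bbabbaaa => baabaaa => abaaa => aaaa
  | aababbabab => aaabbabab => aaabaaab => aaaaaab
  | aabbaab => aabab => aaab

aba->aa; ba->; bab->aa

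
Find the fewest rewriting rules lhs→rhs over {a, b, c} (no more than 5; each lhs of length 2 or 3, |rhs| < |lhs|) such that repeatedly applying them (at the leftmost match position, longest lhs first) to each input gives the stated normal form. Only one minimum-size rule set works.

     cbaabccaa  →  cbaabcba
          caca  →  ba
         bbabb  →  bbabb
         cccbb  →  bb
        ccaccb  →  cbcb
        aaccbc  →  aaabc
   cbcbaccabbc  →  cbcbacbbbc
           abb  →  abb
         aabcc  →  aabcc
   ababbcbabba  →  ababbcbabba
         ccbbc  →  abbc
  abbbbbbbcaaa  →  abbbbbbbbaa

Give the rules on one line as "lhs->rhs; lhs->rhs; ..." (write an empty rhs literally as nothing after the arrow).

  | cbaabccaa => cbaabcba
  | caca => ba
  | bbabb
  | cccbb => bb

ca->b; cac->b; ccb->ab; ccc->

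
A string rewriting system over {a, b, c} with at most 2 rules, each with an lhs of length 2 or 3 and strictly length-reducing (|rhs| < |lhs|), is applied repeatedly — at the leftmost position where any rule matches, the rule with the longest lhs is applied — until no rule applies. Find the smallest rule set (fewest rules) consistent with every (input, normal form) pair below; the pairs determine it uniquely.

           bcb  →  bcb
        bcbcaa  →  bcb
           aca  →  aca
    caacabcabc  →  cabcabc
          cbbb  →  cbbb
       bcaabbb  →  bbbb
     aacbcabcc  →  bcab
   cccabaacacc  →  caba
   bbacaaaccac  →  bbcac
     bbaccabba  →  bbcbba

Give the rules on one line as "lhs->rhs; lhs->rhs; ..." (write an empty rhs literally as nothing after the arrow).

aa->c; cc->

  | bcb
  | bcbcaa => bcbcc => bcb
  | aca
  | caacabcabc => cccabcabc => cabcabc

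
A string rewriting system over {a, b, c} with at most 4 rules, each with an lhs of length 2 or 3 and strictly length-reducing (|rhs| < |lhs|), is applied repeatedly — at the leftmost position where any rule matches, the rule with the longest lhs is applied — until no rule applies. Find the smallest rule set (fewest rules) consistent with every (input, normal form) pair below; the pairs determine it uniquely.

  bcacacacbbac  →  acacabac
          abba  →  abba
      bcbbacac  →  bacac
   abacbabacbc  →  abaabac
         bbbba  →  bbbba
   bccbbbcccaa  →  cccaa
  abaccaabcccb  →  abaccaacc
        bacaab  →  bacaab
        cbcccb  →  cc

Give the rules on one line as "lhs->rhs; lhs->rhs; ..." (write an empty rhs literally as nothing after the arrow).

bc->c; bca->a; cb->

  | bcacacacbbac => acacacbbac => acacabac
  | abba
  | bcbbacac => cbbacac => bacac
  | abacbabacbc => abaabacbc => abaabac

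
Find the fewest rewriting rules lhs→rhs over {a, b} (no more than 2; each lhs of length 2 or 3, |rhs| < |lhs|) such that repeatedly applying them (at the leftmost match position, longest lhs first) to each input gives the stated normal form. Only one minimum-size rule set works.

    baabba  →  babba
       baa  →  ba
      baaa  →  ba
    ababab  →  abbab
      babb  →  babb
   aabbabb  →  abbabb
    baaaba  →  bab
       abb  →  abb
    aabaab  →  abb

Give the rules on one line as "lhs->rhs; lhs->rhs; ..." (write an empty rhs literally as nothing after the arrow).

aa->a; aba->ab

  | baabba => babba
  | baa => ba
  | baaa => baa => ba
  | ababab => abbab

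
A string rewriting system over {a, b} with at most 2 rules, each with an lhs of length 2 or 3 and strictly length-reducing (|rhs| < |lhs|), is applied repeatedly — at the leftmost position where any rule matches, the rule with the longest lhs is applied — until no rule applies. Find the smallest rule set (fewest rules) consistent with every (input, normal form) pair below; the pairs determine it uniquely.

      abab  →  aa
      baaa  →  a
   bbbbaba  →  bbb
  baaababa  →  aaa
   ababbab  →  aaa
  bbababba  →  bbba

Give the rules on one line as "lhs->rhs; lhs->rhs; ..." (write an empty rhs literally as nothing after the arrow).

ab->a; baa->

  | abab => aab => aa
  | baaa => a
  | bbbbaba => bbbbaa => bbb
  | baaababa => ababa => aaba => aaa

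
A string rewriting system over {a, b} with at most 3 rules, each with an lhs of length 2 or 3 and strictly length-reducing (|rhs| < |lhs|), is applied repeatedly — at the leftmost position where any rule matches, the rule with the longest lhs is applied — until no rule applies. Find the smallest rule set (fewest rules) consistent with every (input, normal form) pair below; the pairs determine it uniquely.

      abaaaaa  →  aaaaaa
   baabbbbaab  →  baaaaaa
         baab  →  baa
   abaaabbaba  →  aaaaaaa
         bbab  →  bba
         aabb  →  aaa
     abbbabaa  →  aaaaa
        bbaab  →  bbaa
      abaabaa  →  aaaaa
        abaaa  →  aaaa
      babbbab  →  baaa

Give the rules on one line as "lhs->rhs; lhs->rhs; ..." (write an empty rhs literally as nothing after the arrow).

  | abaaaaa => aaaaaa
  | baabbbbaab => baaabbaab => baaaaaab => baaaaaa
  | baab => baa
  | abaaabbaba => aaaabbaba => aaaaaaba => aaaaaaa

ab->a; abb->aa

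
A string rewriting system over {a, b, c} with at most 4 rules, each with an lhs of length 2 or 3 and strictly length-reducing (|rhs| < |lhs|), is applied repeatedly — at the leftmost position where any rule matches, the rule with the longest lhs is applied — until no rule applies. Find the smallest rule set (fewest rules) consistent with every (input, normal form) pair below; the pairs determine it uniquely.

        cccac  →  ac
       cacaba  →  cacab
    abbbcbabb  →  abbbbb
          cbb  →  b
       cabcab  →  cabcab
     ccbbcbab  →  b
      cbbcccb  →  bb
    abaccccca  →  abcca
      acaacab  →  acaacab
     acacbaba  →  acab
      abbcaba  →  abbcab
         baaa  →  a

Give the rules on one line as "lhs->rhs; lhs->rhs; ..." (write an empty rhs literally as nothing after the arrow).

ba->b; baa->; cbb->b; ccc->

  | cccac => ac
  | cacaba => cacab
  | abbbcbabb => abbbcbbb => abbbbb
  | cbb => b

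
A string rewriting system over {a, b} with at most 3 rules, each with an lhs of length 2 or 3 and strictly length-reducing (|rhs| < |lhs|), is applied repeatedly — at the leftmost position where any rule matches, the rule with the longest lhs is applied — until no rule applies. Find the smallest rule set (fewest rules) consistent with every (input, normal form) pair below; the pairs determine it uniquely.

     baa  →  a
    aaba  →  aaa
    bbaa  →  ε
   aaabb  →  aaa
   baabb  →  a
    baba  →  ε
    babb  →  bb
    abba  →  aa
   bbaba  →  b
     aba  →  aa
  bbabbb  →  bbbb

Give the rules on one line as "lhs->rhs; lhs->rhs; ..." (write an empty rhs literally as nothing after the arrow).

  | baa => a
  | aaba => aaa
  | bbaa => ba => ε
  | aaabb => aaab => aaa

ab->a; ba->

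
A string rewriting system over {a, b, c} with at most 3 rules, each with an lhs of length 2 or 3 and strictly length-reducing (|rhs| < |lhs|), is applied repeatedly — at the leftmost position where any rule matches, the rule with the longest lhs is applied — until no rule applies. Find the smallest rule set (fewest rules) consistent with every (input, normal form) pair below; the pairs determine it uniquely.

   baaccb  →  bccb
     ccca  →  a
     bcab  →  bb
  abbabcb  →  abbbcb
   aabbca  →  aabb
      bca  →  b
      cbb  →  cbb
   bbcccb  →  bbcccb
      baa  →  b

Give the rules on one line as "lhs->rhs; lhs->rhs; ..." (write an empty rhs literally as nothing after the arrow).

  | baaccb => baccb => bccb
  | ccca => cca => ca => a
  | bcab => bab => bb
  | abbabcb => abbbcb

ba->b; ca->a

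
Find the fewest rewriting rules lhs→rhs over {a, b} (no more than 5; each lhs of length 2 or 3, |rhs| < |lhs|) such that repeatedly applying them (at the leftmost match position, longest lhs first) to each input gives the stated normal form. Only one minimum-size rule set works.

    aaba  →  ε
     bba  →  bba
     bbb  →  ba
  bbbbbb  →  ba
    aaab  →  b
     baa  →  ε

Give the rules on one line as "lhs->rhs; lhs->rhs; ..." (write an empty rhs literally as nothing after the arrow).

aaa->; ab->a; baa->; bbb->ba

  | aaba => aaa => ε
  | bba
  | bbb => ba
  | bbbbbb => babbb => babb => bab => ba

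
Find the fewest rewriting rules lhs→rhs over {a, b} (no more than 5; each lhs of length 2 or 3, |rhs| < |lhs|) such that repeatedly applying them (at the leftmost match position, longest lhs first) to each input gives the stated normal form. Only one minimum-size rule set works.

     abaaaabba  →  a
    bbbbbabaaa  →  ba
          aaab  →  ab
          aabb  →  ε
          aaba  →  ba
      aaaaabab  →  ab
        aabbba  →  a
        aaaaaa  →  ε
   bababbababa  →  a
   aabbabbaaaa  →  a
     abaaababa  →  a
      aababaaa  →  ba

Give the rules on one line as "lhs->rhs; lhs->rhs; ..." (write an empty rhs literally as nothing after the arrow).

  | abaaaabba => aaaabba => aabba => bba => a
  | bbbbbabaaa => abbbabaaa => aababaaa => babaaa => baaa => ba
  | aaab => ab
  | aabb => bb => ε

aa->; aba->a; bb->; bbb->ab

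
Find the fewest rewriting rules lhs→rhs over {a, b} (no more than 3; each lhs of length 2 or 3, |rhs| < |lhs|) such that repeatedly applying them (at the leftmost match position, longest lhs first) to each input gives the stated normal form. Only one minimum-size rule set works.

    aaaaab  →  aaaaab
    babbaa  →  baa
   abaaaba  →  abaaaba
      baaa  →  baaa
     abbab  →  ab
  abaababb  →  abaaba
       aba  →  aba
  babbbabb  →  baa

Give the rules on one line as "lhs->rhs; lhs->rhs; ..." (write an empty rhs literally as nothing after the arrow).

bb->; bba->; bbb->

  | aaaaab
  | babbaa => baa
  | abaaaba
  | baaa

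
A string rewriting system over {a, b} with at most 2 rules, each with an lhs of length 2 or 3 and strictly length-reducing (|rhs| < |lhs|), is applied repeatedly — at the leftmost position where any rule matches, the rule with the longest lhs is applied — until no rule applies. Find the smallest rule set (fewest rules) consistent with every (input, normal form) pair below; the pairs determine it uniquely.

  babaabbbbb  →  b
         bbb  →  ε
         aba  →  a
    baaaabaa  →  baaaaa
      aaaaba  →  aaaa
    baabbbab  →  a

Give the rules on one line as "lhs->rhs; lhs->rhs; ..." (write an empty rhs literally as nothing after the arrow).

ab->; bb->a

  | babaabbbbb => baabbbbb => babbbb => bbbb => abb => b
  | bbb => ab => ε
  | aba => a
  | baaaabaa => baaaaa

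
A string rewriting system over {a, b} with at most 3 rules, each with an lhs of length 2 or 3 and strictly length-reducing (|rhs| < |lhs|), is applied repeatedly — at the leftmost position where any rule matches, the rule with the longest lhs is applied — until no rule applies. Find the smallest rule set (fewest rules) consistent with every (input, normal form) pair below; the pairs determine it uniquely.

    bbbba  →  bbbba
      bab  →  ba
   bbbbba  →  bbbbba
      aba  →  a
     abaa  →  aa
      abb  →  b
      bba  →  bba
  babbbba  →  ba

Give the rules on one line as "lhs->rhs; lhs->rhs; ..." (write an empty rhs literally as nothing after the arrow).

ab->; baa->ba; bab->ba

  | bbbba
  | bab => ba
  | bbbbba
  | aba => a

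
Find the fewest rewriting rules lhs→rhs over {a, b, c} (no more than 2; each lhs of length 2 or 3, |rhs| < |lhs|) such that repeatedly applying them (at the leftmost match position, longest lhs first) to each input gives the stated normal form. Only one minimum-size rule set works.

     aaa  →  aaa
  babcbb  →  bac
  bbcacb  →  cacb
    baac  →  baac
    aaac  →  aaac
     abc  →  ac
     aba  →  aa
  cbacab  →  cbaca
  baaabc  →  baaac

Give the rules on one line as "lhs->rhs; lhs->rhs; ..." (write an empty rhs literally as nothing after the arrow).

ab->a; bb->

  | aaa
  | babcbb => bacbb => bac
  | bbcacb => cacb
  | baac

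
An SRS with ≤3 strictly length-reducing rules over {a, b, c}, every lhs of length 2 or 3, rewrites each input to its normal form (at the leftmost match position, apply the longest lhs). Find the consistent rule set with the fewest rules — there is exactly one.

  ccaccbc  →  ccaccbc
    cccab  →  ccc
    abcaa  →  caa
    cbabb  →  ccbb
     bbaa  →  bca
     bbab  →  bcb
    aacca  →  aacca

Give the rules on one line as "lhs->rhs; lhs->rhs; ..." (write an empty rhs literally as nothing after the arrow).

  | ccaccbc
  | cccab => ccc
  | abcaa => caa
  | cbabb => ccbb

ab->; ba->c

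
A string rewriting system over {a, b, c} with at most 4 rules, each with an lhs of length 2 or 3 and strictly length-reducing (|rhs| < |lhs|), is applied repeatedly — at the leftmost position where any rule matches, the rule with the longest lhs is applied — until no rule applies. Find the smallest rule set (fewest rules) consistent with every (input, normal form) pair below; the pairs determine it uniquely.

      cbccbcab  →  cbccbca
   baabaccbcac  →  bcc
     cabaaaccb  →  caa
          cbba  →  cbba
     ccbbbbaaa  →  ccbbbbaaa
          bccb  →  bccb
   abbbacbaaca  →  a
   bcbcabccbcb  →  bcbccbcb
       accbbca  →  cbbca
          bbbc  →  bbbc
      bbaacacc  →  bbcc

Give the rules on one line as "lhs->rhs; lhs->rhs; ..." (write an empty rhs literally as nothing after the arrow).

ab->a; ac->; aca->c

  | cbccbcab => cbccbca
  | baabaccbcac => baaaccbcac => baacbcac => babcac => bacac => bcc
  | cabaaaccb => caaaaccb => caaacb => caab => caa
  | cbba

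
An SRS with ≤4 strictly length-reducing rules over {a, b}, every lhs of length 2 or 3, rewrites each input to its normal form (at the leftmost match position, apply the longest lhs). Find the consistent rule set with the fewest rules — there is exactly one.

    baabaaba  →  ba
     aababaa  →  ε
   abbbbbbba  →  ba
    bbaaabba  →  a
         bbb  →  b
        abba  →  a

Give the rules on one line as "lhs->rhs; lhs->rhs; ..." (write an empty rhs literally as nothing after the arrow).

aa->; ab->b; bb->

  | baabaaba => bbaaba => aaba => ba
  | aababaa => babaa => bbaa => aa => ε
  | abbbbbbba => bbbbbbba => bbbbba => bbba => ba
  | bbaaabba => aaabba => abba => bba => a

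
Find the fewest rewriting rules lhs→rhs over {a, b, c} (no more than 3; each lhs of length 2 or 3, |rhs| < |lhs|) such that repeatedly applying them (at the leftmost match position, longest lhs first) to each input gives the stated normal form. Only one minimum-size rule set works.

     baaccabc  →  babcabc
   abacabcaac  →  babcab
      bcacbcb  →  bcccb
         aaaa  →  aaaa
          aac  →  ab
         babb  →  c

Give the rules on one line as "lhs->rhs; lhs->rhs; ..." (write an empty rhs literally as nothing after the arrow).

ac->b; bb->c

  | baaccabc => babcabc
  | abacabcaac => abbabcaac => acabcaac => babcaac => babcab
  | bcacbcb => bcbbcb => bcccb
  | aaaa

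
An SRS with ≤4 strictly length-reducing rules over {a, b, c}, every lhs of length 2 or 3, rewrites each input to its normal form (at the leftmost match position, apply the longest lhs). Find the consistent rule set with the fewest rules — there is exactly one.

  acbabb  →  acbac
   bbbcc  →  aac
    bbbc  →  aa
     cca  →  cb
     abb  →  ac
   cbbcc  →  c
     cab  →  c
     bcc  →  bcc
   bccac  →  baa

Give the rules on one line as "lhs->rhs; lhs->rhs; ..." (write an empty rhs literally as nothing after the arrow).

  | acbabb => acbac
  | bbbcc => cbcc => aac
  | bbbc => cbc => aa
  | cca => cb

bb->c; ca->b; cbc->aa; ccc->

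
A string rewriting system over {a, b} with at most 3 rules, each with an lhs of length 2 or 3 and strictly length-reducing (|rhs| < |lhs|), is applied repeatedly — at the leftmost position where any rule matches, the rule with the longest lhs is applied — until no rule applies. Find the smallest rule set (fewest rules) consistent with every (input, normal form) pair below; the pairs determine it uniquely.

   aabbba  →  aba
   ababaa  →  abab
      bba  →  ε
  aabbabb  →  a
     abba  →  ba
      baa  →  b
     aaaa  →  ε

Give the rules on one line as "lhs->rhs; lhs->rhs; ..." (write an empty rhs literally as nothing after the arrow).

  | aabbba => bbba => aba
  | ababaa => abab
  | bba => aa => ε
  | aabbabb => bbabb => aabb => bb => a

aa->; abb->b; bb->a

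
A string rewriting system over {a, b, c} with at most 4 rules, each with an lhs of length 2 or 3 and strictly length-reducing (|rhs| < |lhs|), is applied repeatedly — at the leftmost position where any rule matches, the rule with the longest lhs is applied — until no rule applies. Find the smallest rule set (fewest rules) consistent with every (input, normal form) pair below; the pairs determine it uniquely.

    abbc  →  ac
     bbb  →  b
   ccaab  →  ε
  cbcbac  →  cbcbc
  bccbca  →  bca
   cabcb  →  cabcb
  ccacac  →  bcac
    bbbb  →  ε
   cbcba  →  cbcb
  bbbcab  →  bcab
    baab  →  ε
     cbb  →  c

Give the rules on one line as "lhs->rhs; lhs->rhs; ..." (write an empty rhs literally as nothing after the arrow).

ba->b; bb->; cc->b

  | abbc => ac
  | bbb => b
  | ccaab => baab => bab => bb => ε
  | cbcbac => cbcbc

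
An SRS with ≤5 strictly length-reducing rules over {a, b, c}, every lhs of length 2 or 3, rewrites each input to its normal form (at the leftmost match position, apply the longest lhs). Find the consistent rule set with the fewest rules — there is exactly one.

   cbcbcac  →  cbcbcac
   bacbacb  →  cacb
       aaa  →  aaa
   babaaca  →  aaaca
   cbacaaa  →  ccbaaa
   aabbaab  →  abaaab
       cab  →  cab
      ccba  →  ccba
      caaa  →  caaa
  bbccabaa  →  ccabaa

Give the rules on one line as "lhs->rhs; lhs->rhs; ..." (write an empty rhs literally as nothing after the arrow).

  | cbcbcac
  | bacbacb => cbbacb => cacb
  | aaa
  | babaaca => aaaca

abb->ba; bab->a; bac->cb; bb->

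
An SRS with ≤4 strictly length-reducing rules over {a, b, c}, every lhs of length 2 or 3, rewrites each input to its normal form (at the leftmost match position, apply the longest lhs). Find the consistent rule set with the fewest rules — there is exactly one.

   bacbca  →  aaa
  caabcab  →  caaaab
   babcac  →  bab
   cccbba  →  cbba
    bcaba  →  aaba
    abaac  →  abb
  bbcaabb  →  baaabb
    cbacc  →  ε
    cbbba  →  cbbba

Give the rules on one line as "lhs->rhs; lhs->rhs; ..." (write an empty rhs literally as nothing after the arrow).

aac->b; ac->c; bc->a; cc->

  | bacbca => bcbca => abca => aaa
  | caabcab => caaaab
  | babcac => baaac => bab
  | cccbba => cbba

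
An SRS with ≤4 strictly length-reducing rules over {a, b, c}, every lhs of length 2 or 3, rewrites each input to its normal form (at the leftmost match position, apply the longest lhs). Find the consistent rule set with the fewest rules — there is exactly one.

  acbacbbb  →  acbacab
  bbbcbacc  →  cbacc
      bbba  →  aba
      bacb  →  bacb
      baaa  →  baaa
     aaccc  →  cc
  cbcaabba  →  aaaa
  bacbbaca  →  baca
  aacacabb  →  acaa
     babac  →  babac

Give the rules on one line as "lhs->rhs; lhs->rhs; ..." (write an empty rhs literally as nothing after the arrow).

aac->; abc->c; bb->a; cbc->

  | acbacbbb => acbacab
  | bbbcbacc => abcbacc => cbacc
  | bbba => aba
  | bacb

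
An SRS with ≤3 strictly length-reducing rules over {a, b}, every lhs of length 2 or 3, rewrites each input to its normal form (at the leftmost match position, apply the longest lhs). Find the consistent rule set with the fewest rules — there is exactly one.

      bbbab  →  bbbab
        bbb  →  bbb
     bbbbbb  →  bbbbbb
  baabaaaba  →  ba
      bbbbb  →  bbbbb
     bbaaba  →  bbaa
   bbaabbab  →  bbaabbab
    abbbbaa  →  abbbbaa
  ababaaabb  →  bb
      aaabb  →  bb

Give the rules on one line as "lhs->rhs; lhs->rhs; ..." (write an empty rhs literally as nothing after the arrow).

  | bbbab
  | bbb
  | bbbbbb
  | baabaaaba => baaaaba => baba => ba

aaa->; aba->a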